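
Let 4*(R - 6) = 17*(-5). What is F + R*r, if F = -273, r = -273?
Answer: 15561/4 ≈ 3890.3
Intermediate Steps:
R = -61/4 (R = 6 + (17*(-5))/4 = 6 + (¼)*(-85) = 6 - 85/4 = -61/4 ≈ -15.250)
F + R*r = -273 - 61/4*(-273) = -273 + 16653/4 = 15561/4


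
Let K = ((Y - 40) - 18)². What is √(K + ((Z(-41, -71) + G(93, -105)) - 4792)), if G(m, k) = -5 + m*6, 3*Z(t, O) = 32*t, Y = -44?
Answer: √51549/3 ≈ 75.681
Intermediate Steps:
Z(t, O) = 32*t/3 (Z(t, O) = (32*t)/3 = 32*t/3)
G(m, k) = -5 + 6*m
K = 10404 (K = ((-44 - 40) - 18)² = (-84 - 18)² = (-102)² = 10404)
√(K + ((Z(-41, -71) + G(93, -105)) - 4792)) = √(10404 + (((32/3)*(-41) + (-5 + 6*93)) - 4792)) = √(10404 + ((-1312/3 + (-5 + 558)) - 4792)) = √(10404 + ((-1312/3 + 553) - 4792)) = √(10404 + (347/3 - 4792)) = √(10404 - 14029/3) = √(17183/3) = √51549/3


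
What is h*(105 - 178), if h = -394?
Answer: 28762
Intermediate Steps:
h*(105 - 178) = -394*(105 - 178) = -394*(-73) = 28762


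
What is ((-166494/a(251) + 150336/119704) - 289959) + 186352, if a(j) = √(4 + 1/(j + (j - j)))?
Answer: -1550252749/14963 - 55498*√252255/335 ≈ -1.8681e+5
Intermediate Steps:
a(j) = √(4 + 1/j) (a(j) = √(4 + 1/(j + 0)) = √(4 + 1/j))
((-166494/a(251) + 150336/119704) - 289959) + 186352 = ((-166494/√(4 + 1/251) + 150336/119704) - 289959) + 186352 = ((-166494/√(4 + 1/251) + 150336*(1/119704)) - 289959) + 186352 = ((-166494*√252255/1005 + 18792/14963) - 289959) + 186352 = ((-55498*√252255/335 + 18792/14963) - 289959) + 186352 = ((18792/14963 - 55498*√252255/335) - 289959) + 186352 = (-4338637725/14963 - 55498*√252255/335) + 186352 = -1550252749/14963 - 55498*√252255/335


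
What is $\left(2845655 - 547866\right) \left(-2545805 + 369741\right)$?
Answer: $-5000135922496$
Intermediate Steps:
$\left(2845655 - 547866\right) \left(-2545805 + 369741\right) = 2297789 \left(-2176064\right) = -5000135922496$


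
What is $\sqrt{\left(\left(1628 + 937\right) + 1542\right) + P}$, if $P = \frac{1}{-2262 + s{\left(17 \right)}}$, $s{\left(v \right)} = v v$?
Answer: $\frac{\sqrt{15987436030}}{1973} \approx 64.086$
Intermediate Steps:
$s{\left(v \right)} = v^{2}$
$P = - \frac{1}{1973}$ ($P = \frac{1}{-2262 + 17^{2}} = \frac{1}{-2262 + 289} = \frac{1}{-1973} = - \frac{1}{1973} \approx -0.00050684$)
$\sqrt{\left(\left(1628 + 937\right) + 1542\right) + P} = \sqrt{\left(\left(1628 + 937\right) + 1542\right) - \frac{1}{1973}} = \sqrt{\left(2565 + 1542\right) - \frac{1}{1973}} = \sqrt{4107 - \frac{1}{1973}} = \sqrt{\frac{8103110}{1973}} = \frac{\sqrt{15987436030}}{1973}$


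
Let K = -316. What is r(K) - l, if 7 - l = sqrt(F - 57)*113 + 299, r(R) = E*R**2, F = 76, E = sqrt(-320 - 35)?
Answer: 292 + 113*sqrt(19) + 99856*I*sqrt(355) ≈ 784.56 + 1.8814e+6*I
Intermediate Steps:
E = I*sqrt(355) (E = sqrt(-355) = I*sqrt(355) ≈ 18.841*I)
r(R) = I*sqrt(355)*R**2 (r(R) = (I*sqrt(355))*R**2 = I*sqrt(355)*R**2)
l = -292 - 113*sqrt(19) (l = 7 - (sqrt(76 - 57)*113 + 299) = 7 - (sqrt(19)*113 + 299) = 7 - (113*sqrt(19) + 299) = 7 - (299 + 113*sqrt(19)) = 7 + (-299 - 113*sqrt(19)) = -292 - 113*sqrt(19) ≈ -784.56)
r(K) - l = I*sqrt(355)*(-316)**2 - (-292 - 113*sqrt(19)) = I*sqrt(355)*99856 + (292 + 113*sqrt(19)) = 99856*I*sqrt(355) + (292 + 113*sqrt(19)) = 292 + 113*sqrt(19) + 99856*I*sqrt(355)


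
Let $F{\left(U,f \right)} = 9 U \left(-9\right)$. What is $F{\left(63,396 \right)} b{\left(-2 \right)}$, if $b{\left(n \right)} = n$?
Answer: $10206$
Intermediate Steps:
$F{\left(U,f \right)} = - 81 U$
$F{\left(63,396 \right)} b{\left(-2 \right)} = \left(-81\right) 63 \left(-2\right) = \left(-5103\right) \left(-2\right) = 10206$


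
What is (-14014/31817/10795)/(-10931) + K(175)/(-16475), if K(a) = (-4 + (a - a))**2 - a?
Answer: 119390303684317/12370782971367175 ≈ 0.0096510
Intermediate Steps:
K(a) = 16 - a (K(a) = (-4 + 0)**2 - a = (-4)**2 - a = 16 - a)
(-14014/31817/10795)/(-10931) + K(175)/(-16475) = (-14014/31817/10795)/(-10931) + (16 - 1*175)/(-16475) = (-14014*1/31817*(1/10795))*(-1/10931) + (16 - 175)*(-1/16475) = -14014/31817*1/10795*(-1/10931) - 159*(-1/16475) = -14014/343464515*(-1/10931) + 159/16475 = 14014/3754410613465 + 159/16475 = 119390303684317/12370782971367175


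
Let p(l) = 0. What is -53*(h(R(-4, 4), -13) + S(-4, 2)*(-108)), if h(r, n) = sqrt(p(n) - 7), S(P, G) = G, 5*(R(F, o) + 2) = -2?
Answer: 11448 - 53*I*sqrt(7) ≈ 11448.0 - 140.22*I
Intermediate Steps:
R(F, o) = -12/5 (R(F, o) = -2 + (1/5)*(-2) = -2 - 2/5 = -12/5)
h(r, n) = I*sqrt(7) (h(r, n) = sqrt(0 - 7) = sqrt(-7) = I*sqrt(7))
-53*(h(R(-4, 4), -13) + S(-4, 2)*(-108)) = -53*(I*sqrt(7) + 2*(-108)) = -53*(I*sqrt(7) - 216) = -53*(-216 + I*sqrt(7)) = 11448 - 53*I*sqrt(7)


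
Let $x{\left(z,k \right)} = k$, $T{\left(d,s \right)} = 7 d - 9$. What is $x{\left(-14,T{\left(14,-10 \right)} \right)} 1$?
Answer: $89$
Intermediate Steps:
$T{\left(d,s \right)} = -9 + 7 d$
$x{\left(-14,T{\left(14,-10 \right)} \right)} 1 = \left(-9 + 7 \cdot 14\right) 1 = \left(-9 + 98\right) 1 = 89 \cdot 1 = 89$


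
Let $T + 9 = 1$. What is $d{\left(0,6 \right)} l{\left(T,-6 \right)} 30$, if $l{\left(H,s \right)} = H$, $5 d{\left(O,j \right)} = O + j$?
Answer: $-288$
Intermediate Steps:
$T = -8$ ($T = -9 + 1 = -8$)
$d{\left(O,j \right)} = \frac{O}{5} + \frac{j}{5}$ ($d{\left(O,j \right)} = \frac{O + j}{5} = \frac{O}{5} + \frac{j}{5}$)
$d{\left(0,6 \right)} l{\left(T,-6 \right)} 30 = \left(\frac{1}{5} \cdot 0 + \frac{1}{5} \cdot 6\right) \left(-8\right) 30 = \left(0 + \frac{6}{5}\right) \left(-8\right) 30 = \frac{6}{5} \left(-8\right) 30 = \left(- \frac{48}{5}\right) 30 = -288$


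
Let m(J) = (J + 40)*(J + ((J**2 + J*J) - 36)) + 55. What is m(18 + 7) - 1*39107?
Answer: 41483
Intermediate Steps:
m(J) = 55 + (40 + J)*(-36 + J + 2*J**2) (m(J) = (40 + J)*(J + ((J**2 + J**2) - 36)) + 55 = (40 + J)*(J + (2*J**2 - 36)) + 55 = (40 + J)*(J + (-36 + 2*J**2)) + 55 = (40 + J)*(-36 + J + 2*J**2) + 55 = 55 + (40 + J)*(-36 + J + 2*J**2))
m(18 + 7) - 1*39107 = (-1385 + 2*(18 + 7)**3 + 4*(18 + 7) + 81*(18 + 7)**2) - 1*39107 = (-1385 + 2*25**3 + 4*25 + 81*25**2) - 39107 = (-1385 + 2*15625 + 100 + 81*625) - 39107 = (-1385 + 31250 + 100 + 50625) - 39107 = 80590 - 39107 = 41483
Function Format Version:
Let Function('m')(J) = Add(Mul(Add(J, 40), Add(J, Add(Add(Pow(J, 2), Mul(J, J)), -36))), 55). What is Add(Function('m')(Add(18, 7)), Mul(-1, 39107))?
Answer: 41483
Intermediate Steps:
Function('m')(J) = Add(55, Mul(Add(40, J), Add(-36, J, Mul(2, Pow(J, 2))))) (Function('m')(J) = Add(Mul(Add(40, J), Add(J, Add(Add(Pow(J, 2), Pow(J, 2)), -36))), 55) = Add(Mul(Add(40, J), Add(J, Add(Mul(2, Pow(J, 2)), -36))), 55) = Add(Mul(Add(40, J), Add(J, Add(-36, Mul(2, Pow(J, 2))))), 55) = Add(Mul(Add(40, J), Add(-36, J, Mul(2, Pow(J, 2)))), 55) = Add(55, Mul(Add(40, J), Add(-36, J, Mul(2, Pow(J, 2))))))
Add(Function('m')(Add(18, 7)), Mul(-1, 39107)) = Add(Add(-1385, Mul(2, Pow(Add(18, 7), 3)), Mul(4, Add(18, 7)), Mul(81, Pow(Add(18, 7), 2))), Mul(-1, 39107)) = Add(Add(-1385, Mul(2, Pow(25, 3)), Mul(4, 25), Mul(81, Pow(25, 2))), -39107) = Add(Add(-1385, Mul(2, 15625), 100, Mul(81, 625)), -39107) = Add(Add(-1385, 31250, 100, 50625), -39107) = Add(80590, -39107) = 41483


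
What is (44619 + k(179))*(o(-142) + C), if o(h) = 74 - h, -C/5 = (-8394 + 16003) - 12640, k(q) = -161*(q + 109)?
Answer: -44373879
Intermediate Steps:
k(q) = -17549 - 161*q (k(q) = -161*(109 + q) = -17549 - 161*q)
C = 25155 (C = -5*((-8394 + 16003) - 12640) = -5*(7609 - 12640) = -5*(-5031) = 25155)
(44619 + k(179))*(o(-142) + C) = (44619 + (-17549 - 161*179))*((74 - 1*(-142)) + 25155) = (44619 + (-17549 - 28819))*((74 + 142) + 25155) = (44619 - 46368)*(216 + 25155) = -1749*25371 = -44373879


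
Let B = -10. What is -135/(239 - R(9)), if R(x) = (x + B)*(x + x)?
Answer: -135/257 ≈ -0.52529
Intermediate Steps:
R(x) = 2*x*(-10 + x) (R(x) = (x - 10)*(x + x) = (-10 + x)*(2*x) = 2*x*(-10 + x))
-135/(239 - R(9)) = -135/(239 - 2*9*(-10 + 9)) = -135/(239 - 2*9*(-1)) = -135/(239 - 1*(-18)) = -135/(239 + 18) = -135/257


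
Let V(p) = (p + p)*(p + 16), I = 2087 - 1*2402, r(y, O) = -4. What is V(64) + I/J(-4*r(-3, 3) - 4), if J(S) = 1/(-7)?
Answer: 12445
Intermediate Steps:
J(S) = -⅐
I = -315 (I = 2087 - 2402 = -315)
V(p) = 2*p*(16 + p) (V(p) = (2*p)*(16 + p) = 2*p*(16 + p))
V(64) + I/J(-4*r(-3, 3) - 4) = 2*64*(16 + 64) - 315/(-⅐) = 2*64*80 - 315*(-7) = 10240 + 2205 = 12445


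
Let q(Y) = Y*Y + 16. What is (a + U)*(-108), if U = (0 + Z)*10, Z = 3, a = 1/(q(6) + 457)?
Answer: -1649268/509 ≈ -3240.2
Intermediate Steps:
q(Y) = 16 + Y² (q(Y) = Y² + 16 = 16 + Y²)
a = 1/509 (a = 1/((16 + 6²) + 457) = 1/((16 + 36) + 457) = 1/(52 + 457) = 1/509 ≈ 0.0019646)
U = 30 (U = (0 + 3)*10 = 3*10 = 30)
(a + U)*(-108) = (1/509 + 30)*(-108) = (15271/509)*(-108) = -1649268/509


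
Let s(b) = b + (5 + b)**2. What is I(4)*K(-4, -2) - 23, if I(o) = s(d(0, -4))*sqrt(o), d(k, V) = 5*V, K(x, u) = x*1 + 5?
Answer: 387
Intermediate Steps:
K(x, u) = 5 + x (K(x, u) = x + 5 = 5 + x)
I(o) = 205*sqrt(o) (I(o) = (5*(-4) + (5 + 5*(-4))**2)*sqrt(o) = (-20 + (5 - 20)**2)*sqrt(o) = (-20 + (-15)**2)*sqrt(o) = (-20 + 225)*sqrt(o) = 205*sqrt(o))
I(4)*K(-4, -2) - 23 = (205*sqrt(4))*(5 - 4) - 23 = (205*2)*1 - 23 = 410*1 - 23 = 410 - 23 = 387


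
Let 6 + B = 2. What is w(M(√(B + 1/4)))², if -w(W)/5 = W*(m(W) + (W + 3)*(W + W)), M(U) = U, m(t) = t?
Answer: 95625/8 + 39375*I*√15/8 ≈ 11953.0 + 19062.0*I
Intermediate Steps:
B = -4 (B = -6 + 2 = -4)
w(W) = -5*W*(W + 2*W*(3 + W)) (w(W) = -5*W*(W + (W + 3)*(W + W)) = -5*W*(W + (3 + W)*(2*W)) = -5*W*(W + 2*W*(3 + W)))
w(M(√(B + 1/4)))² = ((√(-4 + 1/4))²*(-35 - 10*√(-4 + 1/4)))² = ((√(-4 + ¼))²*(-35 - 10*√(-4 + ¼)))² = ((√(-15/4))²*(-35 - 5*I*√15))² = ((I*√15/2)²*(-35 - 5*I*√15))² = (-15*(-35 - 5*I*√15)/4)² = (525/4 + 75*I*√15/4)²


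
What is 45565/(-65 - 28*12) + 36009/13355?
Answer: -594080966/5355355 ≈ -110.93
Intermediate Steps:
45565/(-65 - 28*12) + 36009/13355 = 45565/(-65 - 336) + 36009*(1/13355) = 45565/(-401) + 36009/13355 = 45565*(-1/401) + 36009/13355 = -45565/401 + 36009/13355 = -594080966/5355355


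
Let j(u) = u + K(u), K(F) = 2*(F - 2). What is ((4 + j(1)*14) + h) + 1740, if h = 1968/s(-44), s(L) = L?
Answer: 18538/11 ≈ 1685.3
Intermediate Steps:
K(F) = -4 + 2*F (K(F) = 2*(-2 + F) = -4 + 2*F)
j(u) = -4 + 3*u (j(u) = u + (-4 + 2*u) = -4 + 3*u)
h = -492/11 (h = 1968/(-44) = 1968*(-1/44) = -492/11 ≈ -44.727)
((4 + j(1)*14) + h) + 1740 = ((4 + (-4 + 3*1)*14) - 492/11) + 1740 = ((4 + (-4 + 3)*14) - 492/11) + 1740 = ((4 - 1*14) - 492/11) + 1740 = ((4 - 14) - 492/11) + 1740 = (-10 - 492/11) + 1740 = -602/11 + 1740 = 18538/11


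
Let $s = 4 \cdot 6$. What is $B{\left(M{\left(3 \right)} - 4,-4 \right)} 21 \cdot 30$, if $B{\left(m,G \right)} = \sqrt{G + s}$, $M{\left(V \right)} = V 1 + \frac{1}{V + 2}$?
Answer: $1260 \sqrt{5} \approx 2817.4$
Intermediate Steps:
$s = 24$
$M{\left(V \right)} = V + \frac{1}{2 + V}$
$B{\left(m,G \right)} = \sqrt{24 + G}$ ($B{\left(m,G \right)} = \sqrt{G + 24} = \sqrt{24 + G}$)
$B{\left(M{\left(3 \right)} - 4,-4 \right)} 21 \cdot 30 = \sqrt{24 - 4} \cdot 21 \cdot 30 = \sqrt{20} \cdot 21 \cdot 30 = 2 \sqrt{5} \cdot 21 \cdot 30 = 42 \sqrt{5} \cdot 30 = 1260 \sqrt{5}$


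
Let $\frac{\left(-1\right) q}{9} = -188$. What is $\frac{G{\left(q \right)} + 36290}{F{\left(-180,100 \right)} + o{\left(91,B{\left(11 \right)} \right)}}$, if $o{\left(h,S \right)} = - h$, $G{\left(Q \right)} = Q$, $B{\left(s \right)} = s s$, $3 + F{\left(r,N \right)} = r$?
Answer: $- \frac{18991}{137} \approx -138.62$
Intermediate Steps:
$q = 1692$ ($q = \left(-9\right) \left(-188\right) = 1692$)
$F{\left(r,N \right)} = -3 + r$
$B{\left(s \right)} = s^{2}$
$\frac{G{\left(q \right)} + 36290}{F{\left(-180,100 \right)} + o{\left(91,B{\left(11 \right)} \right)}} = \frac{1692 + 36290}{\left(-3 - 180\right) - 91} = \frac{37982}{-183 - 91} = \frac{37982}{-274} = 37982 \left(- \frac{1}{274}\right) = - \frac{18991}{137}$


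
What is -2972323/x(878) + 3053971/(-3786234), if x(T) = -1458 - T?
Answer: 5623388162663/4422321312 ≈ 1271.6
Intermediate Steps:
-2972323/x(878) + 3053971/(-3786234) = -2972323/(-1458 - 1*878) + 3053971/(-3786234) = -2972323/(-1458 - 878) + 3053971*(-1/3786234) = -2972323/(-2336) - 3053971/3786234 = -2972323*(-1/2336) - 3053971/3786234 = 2972323/2336 - 3053971/3786234 = 5623388162663/4422321312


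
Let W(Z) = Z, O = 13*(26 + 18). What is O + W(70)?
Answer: 642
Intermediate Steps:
O = 572 (O = 13*44 = 572)
O + W(70) = 572 + 70 = 642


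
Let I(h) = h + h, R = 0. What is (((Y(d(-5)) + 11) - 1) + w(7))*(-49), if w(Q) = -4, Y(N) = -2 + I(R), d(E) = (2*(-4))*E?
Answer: -196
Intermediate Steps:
d(E) = -8*E
I(h) = 2*h
Y(N) = -2 (Y(N) = -2 + 2*0 = -2 + 0 = -2)
(((Y(d(-5)) + 11) - 1) + w(7))*(-49) = (((-2 + 11) - 1) - 4)*(-49) = ((9 - 1) - 4)*(-49) = (8 - 4)*(-49) = 4*(-49) = -196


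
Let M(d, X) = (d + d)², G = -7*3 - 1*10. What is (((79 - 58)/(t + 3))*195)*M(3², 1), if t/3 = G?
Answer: -14742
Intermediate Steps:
G = -31 (G = -21 - 10 = -31)
t = -93 (t = 3*(-31) = -93)
M(d, X) = 4*d² (M(d, X) = (2*d)² = 4*d²)
(((79 - 58)/(t + 3))*195)*M(3², 1) = (((79 - 58)/(-93 + 3))*195)*(4*(3²)²) = ((21/(-90))*195)*(4*9²) = ((21*(-1/90))*195)*(4*81) = -7/30*195*324 = -91/2*324 = -14742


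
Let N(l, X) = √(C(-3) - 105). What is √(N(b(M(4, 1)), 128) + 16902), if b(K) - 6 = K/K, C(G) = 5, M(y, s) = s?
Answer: √(16902 + 10*I) ≈ 130.01 + 0.0385*I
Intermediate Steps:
b(K) = 7 (b(K) = 6 + K/K = 6 + 1 = 7)
N(l, X) = 10*I (N(l, X) = √(5 - 105) = √(-100) = 10*I)
√(N(b(M(4, 1)), 128) + 16902) = √(10*I + 16902) = √(16902 + 10*I)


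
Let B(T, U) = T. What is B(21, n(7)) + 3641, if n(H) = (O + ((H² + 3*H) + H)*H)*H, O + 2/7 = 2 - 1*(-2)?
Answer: 3662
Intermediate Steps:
O = 26/7 (O = -2/7 + (2 - 1*(-2)) = -2/7 + (2 + 2) = -2/7 + 4 = 26/7 ≈ 3.7143)
n(H) = H*(26/7 + H*(H² + 4*H)) (n(H) = (26/7 + ((H² + 3*H) + H)*H)*H = (26/7 + (H² + 4*H)*H)*H = (26/7 + H*(H² + 4*H))*H = H*(26/7 + H*(H² + 4*H)))
B(21, n(7)) + 3641 = 21 + 3641 = 3662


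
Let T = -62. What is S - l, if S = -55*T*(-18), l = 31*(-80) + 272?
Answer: -59172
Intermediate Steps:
l = -2208 (l = -2480 + 272 = -2208)
S = -61380 (S = -55*(-62)*(-18) = 3410*(-18) = -61380)
S - l = -61380 - 1*(-2208) = -61380 + 2208 = -59172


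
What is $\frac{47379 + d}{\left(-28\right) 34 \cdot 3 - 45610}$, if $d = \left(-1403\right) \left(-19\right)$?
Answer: $- \frac{37018}{24233} \approx -1.5276$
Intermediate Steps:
$d = 26657$
$\frac{47379 + d}{\left(-28\right) 34 \cdot 3 - 45610} = \frac{47379 + 26657}{\left(-28\right) 34 \cdot 3 - 45610} = \frac{74036}{\left(-952\right) 3 - 45610} = \frac{74036}{-2856 - 45610} = \frac{74036}{-48466} = 74036 \left(- \frac{1}{48466}\right) = - \frac{37018}{24233}$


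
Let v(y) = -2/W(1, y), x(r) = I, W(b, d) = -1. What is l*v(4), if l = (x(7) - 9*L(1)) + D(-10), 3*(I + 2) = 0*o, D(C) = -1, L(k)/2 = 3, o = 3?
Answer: -114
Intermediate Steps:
L(k) = 6 (L(k) = 2*3 = 6)
I = -2 (I = -2 + (0*3)/3 = -2 + (⅓)*0 = -2 + 0 = -2)
x(r) = -2
l = -57 (l = (-2 - 9*6) - 1 = (-2 - 54) - 1 = -56 - 1 = -57)
v(y) = 2 (v(y) = -2/(-1) = -2*(-1) = 2)
l*v(4) = -57*2 = -114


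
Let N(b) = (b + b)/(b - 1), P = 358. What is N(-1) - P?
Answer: -357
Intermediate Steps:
N(b) = 2*b/(-1 + b) (N(b) = (2*b)/(-1 + b) = 2*b/(-1 + b))
N(-1) - P = 2*(-1)/(-1 - 1) - 1*358 = 2*(-1)/(-2) - 358 = 2*(-1)*(-½) - 358 = 1 - 358 = -357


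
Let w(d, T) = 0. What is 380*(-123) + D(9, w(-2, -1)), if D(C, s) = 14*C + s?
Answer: -46614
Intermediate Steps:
D(C, s) = s + 14*C
380*(-123) + D(9, w(-2, -1)) = 380*(-123) + (0 + 14*9) = -46740 + (0 + 126) = -46740 + 126 = -46614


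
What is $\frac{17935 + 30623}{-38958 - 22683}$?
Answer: $- \frac{16186}{20547} \approx -0.78776$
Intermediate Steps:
$\frac{17935 + 30623}{-38958 - 22683} = \frac{48558}{-38958 - 22683} = \frac{48558}{-61641} = 48558 \left(- \frac{1}{61641}\right) = - \frac{16186}{20547}$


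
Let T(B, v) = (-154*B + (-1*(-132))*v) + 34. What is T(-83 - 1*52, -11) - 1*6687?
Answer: 12685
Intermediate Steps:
T(B, v) = 34 - 154*B + 132*v (T(B, v) = (-154*B + 132*v) + 34 = 34 - 154*B + 132*v)
T(-83 - 1*52, -11) - 1*6687 = (34 - 154*(-83 - 1*52) + 132*(-11)) - 1*6687 = (34 - 154*(-83 - 52) - 1452) - 6687 = (34 - 154*(-135) - 1452) - 6687 = (34 + 20790 - 1452) - 6687 = 19372 - 6687 = 12685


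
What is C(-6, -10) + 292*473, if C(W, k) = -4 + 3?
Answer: 138115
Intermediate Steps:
C(W, k) = -1
C(-6, -10) + 292*473 = -1 + 292*473 = -1 + 138116 = 138115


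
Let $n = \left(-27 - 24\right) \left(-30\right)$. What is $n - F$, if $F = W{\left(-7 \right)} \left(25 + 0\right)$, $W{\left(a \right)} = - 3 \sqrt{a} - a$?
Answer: $1355 + 75 i \sqrt{7} \approx 1355.0 + 198.43 i$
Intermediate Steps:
$n = 1530$ ($n = \left(-51\right) \left(-30\right) = 1530$)
$W{\left(a \right)} = - a - 3 \sqrt{a}$
$F = 175 - 75 i \sqrt{7}$ ($F = \left(\left(-1\right) \left(-7\right) - 3 \sqrt{-7}\right) \left(25 + 0\right) = \left(7 - 3 i \sqrt{7}\right) 25 = 175 - 75 i \sqrt{7} \approx 175.0 - 198.43 i$)
$n - F = 1530 - \left(175 - 75 i \sqrt{7}\right) = 1355 + 75 i \sqrt{7}$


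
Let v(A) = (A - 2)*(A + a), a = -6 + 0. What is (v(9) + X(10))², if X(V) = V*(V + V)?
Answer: 48841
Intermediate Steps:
a = -6
v(A) = (-6 + A)*(-2 + A) (v(A) = (A - 2)*(A - 6) = (-2 + A)*(-6 + A) = (-6 + A)*(-2 + A))
X(V) = 2*V² (X(V) = V*(2*V) = 2*V²)
(v(9) + X(10))² = ((12 + 9² - 8*9) + 2*10²)² = ((12 + 81 - 72) + 2*100)² = (21 + 200)² = 221² = 48841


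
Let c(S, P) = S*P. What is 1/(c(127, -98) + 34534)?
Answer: 1/22088 ≈ 4.5273e-5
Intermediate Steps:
c(S, P) = P*S
1/(c(127, -98) + 34534) = 1/(-98*127 + 34534) = 1/(-12446 + 34534) = 1/22088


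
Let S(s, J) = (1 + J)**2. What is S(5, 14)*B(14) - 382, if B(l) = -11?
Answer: -2857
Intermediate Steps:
S(5, 14)*B(14) - 382 = (1 + 14)**2*(-11) - 382 = 15**2*(-11) - 382 = 225*(-11) - 382 = -2475 - 382 = -2857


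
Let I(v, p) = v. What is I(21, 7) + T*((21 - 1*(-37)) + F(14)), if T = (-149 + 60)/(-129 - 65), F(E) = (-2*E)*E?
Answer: -12826/97 ≈ -132.23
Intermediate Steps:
F(E) = -2*E²
T = 89/194 (T = -89/(-194) = -89*(-1/194) = 89/194 ≈ 0.45876)
I(21, 7) + T*((21 - 1*(-37)) + F(14)) = 21 + 89*((21 - 1*(-37)) - 2*14²)/194 = 21 + 89*((21 + 37) - 2*196)/194 = 21 + 89*(58 - 392)/194 = 21 + (89/194)*(-334) = 21 - 14863/97 = -12826/97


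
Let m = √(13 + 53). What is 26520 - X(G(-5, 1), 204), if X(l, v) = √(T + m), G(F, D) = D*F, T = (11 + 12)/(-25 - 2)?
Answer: 26520 - √(-69 + 81*√66)/9 ≈ 26517.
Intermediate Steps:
m = √66 ≈ 8.1240
T = -23/27 (T = 23/(-27) = 23*(-1/27) = -23/27 ≈ -0.85185)
X(l, v) = √(-23/27 + √66)
26520 - X(G(-5, 1), 204) = 26520 - √(-69 + 81*√66)/9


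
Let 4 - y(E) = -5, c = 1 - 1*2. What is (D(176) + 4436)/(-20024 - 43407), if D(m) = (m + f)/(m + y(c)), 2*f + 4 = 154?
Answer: -820911/11734735 ≈ -0.069956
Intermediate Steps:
f = 75 (f = -2 + (½)*154 = -2 + 77 = 75)
c = -1 (c = 1 - 2 = -1)
y(E) = 9 (y(E) = 4 - 1*(-5) = 4 + 5 = 9)
D(m) = (75 + m)/(9 + m) (D(m) = (m + 75)/(m + 9) = (75 + m)/(9 + m))
(D(176) + 4436)/(-20024 - 43407) = ((75 + 176)/(9 + 176) + 4436)/(-20024 - 43407) = (251/185 + 4436)/(-63431) = ((1/185)*251 + 4436)*(-1/63431) = (251/185 + 4436)*(-1/63431) = (820911/185)*(-1/63431) = -820911/11734735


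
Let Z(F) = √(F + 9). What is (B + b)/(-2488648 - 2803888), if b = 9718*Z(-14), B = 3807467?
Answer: -3807467/5292536 - 4859*I*√5/2646268 ≈ -0.7194 - 0.0041058*I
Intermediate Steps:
Z(F) = √(9 + F)
b = 9718*I*√5 (b = 9718*√(9 - 14) = 9718*√(-5) = 9718*(I*√5) = 9718*I*√5 ≈ 21730.0*I)
(B + b)/(-2488648 - 2803888) = (3807467 + 9718*I*√5)/(-2488648 - 2803888) = (3807467 + 9718*I*√5)/(-5292536) = (3807467 + 9718*I*√5)*(-1/5292536) = -3807467/5292536 - 4859*I*√5/2646268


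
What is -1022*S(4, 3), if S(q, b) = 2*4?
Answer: -8176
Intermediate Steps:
S(q, b) = 8
-1022*S(4, 3) = -1022*8 = -8176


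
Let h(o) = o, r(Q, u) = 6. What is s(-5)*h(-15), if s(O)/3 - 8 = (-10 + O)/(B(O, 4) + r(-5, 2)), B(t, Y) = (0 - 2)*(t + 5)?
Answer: -495/2 ≈ -247.50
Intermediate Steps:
B(t, Y) = -10 - 2*t (B(t, Y) = -2*(5 + t) = -10 - 2*t)
s(O) = 24 + 3*(-10 + O)/(-4 - 2*O) (s(O) = 24 + 3*((-10 + O)/((-10 - 2*O) + 6)) = 24 + 3*((-10 + O)/(-4 - 2*O)) = 24 + 3*(-10 + O)/(-4 - 2*O))
s(-5)*h(-15) = (9*(14 + 5*(-5))/(2*(2 - 5)))*(-15) = ((9/2)*(14 - 25)/(-3))*(-15) = ((9/2)*(-⅓)*(-11))*(-15) = (33/2)*(-15) = -495/2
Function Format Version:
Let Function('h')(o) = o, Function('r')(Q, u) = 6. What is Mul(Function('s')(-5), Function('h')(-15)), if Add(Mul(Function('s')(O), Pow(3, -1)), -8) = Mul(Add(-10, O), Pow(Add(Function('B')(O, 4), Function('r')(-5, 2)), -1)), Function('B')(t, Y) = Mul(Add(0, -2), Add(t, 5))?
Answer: Rational(-495, 2) ≈ -247.50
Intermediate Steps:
Function('B')(t, Y) = Add(-10, Mul(-2, t)) (Function('B')(t, Y) = Mul(-2, Add(5, t)) = Add(-10, Mul(-2, t)))
Function('s')(O) = Add(24, Mul(3, Pow(Add(-4, Mul(-2, O)), -1), Add(-10, O))) (Function('s')(O) = Add(24, Mul(3, Mul(Add(-10, O), Pow(Add(Add(-10, Mul(-2, O)), 6), -1)))) = Add(24, Mul(3, Mul(Add(-10, O), Pow(Add(-4, Mul(-2, O)), -1)))) = Add(24, Mul(3, Mul(Pow(Add(-4, Mul(-2, O)), -1), Add(-10, O)))) = Add(24, Mul(3, Pow(Add(-4, Mul(-2, O)), -1), Add(-10, O))))
Mul(Function('s')(-5), Function('h')(-15)) = Mul(Mul(Rational(9, 2), Pow(Add(2, -5), -1), Add(14, Mul(5, -5))), -15) = Mul(Mul(Rational(9, 2), Pow(-3, -1), Add(14, -25)), -15) = Mul(Mul(Rational(9, 2), Rational(-1, 3), -11), -15) = Mul(Rational(33, 2), -15) = Rational(-495, 2)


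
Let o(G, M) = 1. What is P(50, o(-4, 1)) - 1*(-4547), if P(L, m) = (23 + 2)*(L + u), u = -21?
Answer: 5272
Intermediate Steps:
P(L, m) = -525 + 25*L (P(L, m) = (23 + 2)*(L - 21) = 25*(-21 + L) = -525 + 25*L)
P(50, o(-4, 1)) - 1*(-4547) = (-525 + 25*50) - 1*(-4547) = (-525 + 1250) + 4547 = 725 + 4547 = 5272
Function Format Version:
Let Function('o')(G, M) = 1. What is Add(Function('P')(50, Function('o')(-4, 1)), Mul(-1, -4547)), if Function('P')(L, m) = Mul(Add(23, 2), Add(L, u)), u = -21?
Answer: 5272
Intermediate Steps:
Function('P')(L, m) = Add(-525, Mul(25, L)) (Function('P')(L, m) = Mul(Add(23, 2), Add(L, -21)) = Mul(25, Add(-21, L)) = Add(-525, Mul(25, L)))
Add(Function('P')(50, Function('o')(-4, 1)), Mul(-1, -4547)) = Add(Add(-525, Mul(25, 50)), Mul(-1, -4547)) = Add(Add(-525, 1250), 4547) = Add(725, 4547) = 5272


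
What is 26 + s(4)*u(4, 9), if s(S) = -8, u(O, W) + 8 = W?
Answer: 18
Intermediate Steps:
u(O, W) = -8 + W
26 + s(4)*u(4, 9) = 26 - 8*(-8 + 9) = 26 - 8*1 = 26 - 8 = 18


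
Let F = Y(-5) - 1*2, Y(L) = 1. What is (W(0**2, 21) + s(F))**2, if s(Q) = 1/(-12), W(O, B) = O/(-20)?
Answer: 1/144 ≈ 0.0069444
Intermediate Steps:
W(O, B) = -O/20 (W(O, B) = O*(-1/20) = -O/20)
F = -1 (F = 1 - 1*2 = 1 - 2 = -1)
s(Q) = -1/12
(W(0**2, 21) + s(F))**2 = (-1/20*0**2 - 1/12)**2 = (-1/20*0 - 1/12)**2 = (0 - 1/12)**2 = (-1/12)**2 = 1/144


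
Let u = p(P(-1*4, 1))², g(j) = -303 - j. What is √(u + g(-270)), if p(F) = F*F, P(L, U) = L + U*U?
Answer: 4*√3 ≈ 6.9282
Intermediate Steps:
P(L, U) = L + U²
p(F) = F²
u = 81 (u = ((-1*4 + 1²)²)² = ((-4 + 1)²)² = ((-3)²)² = 9² = 81)
√(u + g(-270)) = √(81 + (-303 - 1*(-270))) = √(81 + (-303 + 270)) = √(81 - 33) = √48 = 4*√3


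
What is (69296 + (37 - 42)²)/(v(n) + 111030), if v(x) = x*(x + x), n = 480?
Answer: 3301/27230 ≈ 0.12123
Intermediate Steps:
v(x) = 2*x² (v(x) = x*(2*x) = 2*x²)
(69296 + (37 - 42)²)/(v(n) + 111030) = (69296 + (37 - 42)²)/(2*480² + 111030) = (69296 + (-5)²)/(2*230400 + 111030) = (69296 + 25)/(460800 + 111030) = 69321/571830 = 69321*(1/571830) = 3301/27230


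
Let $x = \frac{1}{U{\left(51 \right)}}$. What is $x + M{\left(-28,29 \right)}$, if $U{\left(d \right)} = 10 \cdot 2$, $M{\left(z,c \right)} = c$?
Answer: $\frac{581}{20} \approx 29.05$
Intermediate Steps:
$U{\left(d \right)} = 20$
$x = \frac{1}{20} \approx 0.05$
$x + M{\left(-28,29 \right)} = \frac{1}{20} + 29 = \frac{581}{20}$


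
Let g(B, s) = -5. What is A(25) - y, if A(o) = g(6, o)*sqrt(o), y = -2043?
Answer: 2018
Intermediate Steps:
A(o) = -5*sqrt(o)
A(25) - y = -5*sqrt(25) - 1*(-2043) = -5*5 + 2043 = -25 + 2043 = 2018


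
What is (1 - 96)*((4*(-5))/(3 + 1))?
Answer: 475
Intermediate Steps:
(1 - 96)*((4*(-5))/(3 + 1)) = -(-1900)/4 = -95*(-5) = 475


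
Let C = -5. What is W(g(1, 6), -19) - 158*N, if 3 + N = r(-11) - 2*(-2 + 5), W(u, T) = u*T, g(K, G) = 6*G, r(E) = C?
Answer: 1528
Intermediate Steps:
r(E) = -5
W(u, T) = T*u
N = -14 (N = -3 + (-5 - 2*(-2 + 5)) = -3 + (-5 - 2*3) = -3 + (-5 - 6) = -3 - 11 = -14)
W(g(1, 6), -19) - 158*N = -114*6 - 158*(-14) = -19*36 + 2212 = -684 + 2212 = 1528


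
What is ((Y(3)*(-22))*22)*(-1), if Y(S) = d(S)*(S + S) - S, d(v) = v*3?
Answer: 24684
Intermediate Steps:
d(v) = 3*v
Y(S) = -S + 6*S² (Y(S) = (3*S)*(S + S) - S = (3*S)*(2*S) - S = 6*S² - S = -S + 6*S²)
((Y(3)*(-22))*22)*(-1) = (((3*(-1 + 6*3))*(-22))*22)*(-1) = (((3*(-1 + 18))*(-22))*22)*(-1) = (((3*17)*(-22))*22)*(-1) = ((51*(-22))*22)*(-1) = -1122*22*(-1) = -24684*(-1) = 24684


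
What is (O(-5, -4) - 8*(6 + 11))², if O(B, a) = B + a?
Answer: 21025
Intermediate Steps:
(O(-5, -4) - 8*(6 + 11))² = ((-5 - 4) - 8*(6 + 11))² = (-9 - 8*17)² = (-9 - 136)² = (-145)² = 21025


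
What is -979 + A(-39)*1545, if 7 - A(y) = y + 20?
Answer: 39191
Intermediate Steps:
A(y) = -13 - y (A(y) = 7 - (y + 20) = 7 - (20 + y) = 7 + (-20 - y) = -13 - y)
-979 + A(-39)*1545 = -979 + (-13 - 1*(-39))*1545 = -979 + (-13 + 39)*1545 = -979 + 26*1545 = -979 + 40170 = 39191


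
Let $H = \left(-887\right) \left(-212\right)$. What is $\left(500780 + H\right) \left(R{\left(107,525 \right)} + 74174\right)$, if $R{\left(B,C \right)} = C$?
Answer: $51454463976$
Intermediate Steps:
$H = 188044$
$\left(500780 + H\right) \left(R{\left(107,525 \right)} + 74174\right) = \left(500780 + 188044\right) \left(525 + 74174\right) = 688824 \cdot 74699 = 51454463976$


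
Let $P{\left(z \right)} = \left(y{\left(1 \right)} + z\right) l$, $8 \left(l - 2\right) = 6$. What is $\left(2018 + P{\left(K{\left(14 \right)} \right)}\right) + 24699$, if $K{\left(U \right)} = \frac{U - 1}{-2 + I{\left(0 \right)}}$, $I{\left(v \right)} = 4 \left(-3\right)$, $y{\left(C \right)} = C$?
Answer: $\frac{1496163}{56} \approx 26717.0$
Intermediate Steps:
$I{\left(v \right)} = -12$
$l = \frac{11}{4}$ ($l = 2 + \frac{1}{8} \cdot 6 = 2 + \frac{3}{4} = \frac{11}{4} \approx 2.75$)
$K{\left(U \right)} = \frac{1}{14} - \frac{U}{14}$ ($K{\left(U \right)} = \frac{U - 1}{-2 - 12} = \frac{-1 + U}{-14} = \left(-1 + U\right) \left(- \frac{1}{14}\right) = \frac{1}{14} - \frac{U}{14}$)
$P{\left(z \right)} = \frac{11}{4} + \frac{11 z}{4}$ ($P{\left(z \right)} = \left(1 + z\right) \frac{11}{4} = \frac{11}{4} + \frac{11 z}{4}$)
$\left(2018 + P{\left(K{\left(14 \right)} \right)}\right) + 24699 = \left(2018 + \left(\frac{11}{4} + \frac{11 \left(\frac{1}{14} - 1\right)}{4}\right)\right) + 24699 = \left(2018 + \left(\frac{11}{4} + \frac{11}{4} \left(- \frac{13}{14}\right)\right)\right) + 24699 = \left(2018 + \left(\frac{11}{4} - \frac{143}{56}\right)\right) + 24699 = \left(2018 + \frac{11}{56}\right) + 24699 = \frac{113019}{56} + 24699 = \frac{1496163}{56}$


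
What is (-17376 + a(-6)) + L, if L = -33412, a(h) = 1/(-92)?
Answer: -4672497/92 ≈ -50788.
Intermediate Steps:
a(h) = -1/92
(-17376 + a(-6)) + L = (-17376 - 1/92) - 33412 = -1598593/92 - 33412 = -4672497/92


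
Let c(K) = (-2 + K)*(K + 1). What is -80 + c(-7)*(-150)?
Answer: -8180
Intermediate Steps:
c(K) = (1 + K)*(-2 + K) (c(K) = (-2 + K)*(1 + K) = (1 + K)*(-2 + K))
-80 + c(-7)*(-150) = -80 + (-2 + (-7)² - 1*(-7))*(-150) = -80 + (-2 + 49 + 7)*(-150) = -80 + 54*(-150) = -80 - 8100 = -8180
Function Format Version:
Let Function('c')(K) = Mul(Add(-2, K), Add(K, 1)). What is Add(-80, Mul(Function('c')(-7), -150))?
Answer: -8180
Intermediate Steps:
Function('c')(K) = Mul(Add(1, K), Add(-2, K)) (Function('c')(K) = Mul(Add(-2, K), Add(1, K)) = Mul(Add(1, K), Add(-2, K)))
Add(-80, Mul(Function('c')(-7), -150)) = Add(-80, Mul(Add(-2, Pow(-7, 2), Mul(-1, -7)), -150)) = Add(-80, Mul(Add(-2, 49, 7), -150)) = Add(-80, Mul(54, -150)) = Add(-80, -8100) = -8180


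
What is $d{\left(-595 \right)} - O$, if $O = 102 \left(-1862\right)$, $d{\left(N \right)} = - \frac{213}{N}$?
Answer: $\frac{113004993}{595} \approx 1.8992 \cdot 10^{5}$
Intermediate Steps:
$O = -189924$
$d{\left(-595 \right)} - O = - \frac{213}{-595} - -189924 = \left(-213\right) \left(- \frac{1}{595}\right) + 189924 = \frac{213}{595} + 189924 = \frac{113004993}{595}$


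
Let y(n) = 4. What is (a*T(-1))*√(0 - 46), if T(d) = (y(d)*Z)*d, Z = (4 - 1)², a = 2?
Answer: -72*I*√46 ≈ -488.33*I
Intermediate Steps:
Z = 9 (Z = 3² = 9)
T(d) = 36*d (T(d) = (4*9)*d = 36*d)
(a*T(-1))*√(0 - 46) = (2*(36*(-1)))*√(0 - 46) = (2*(-36))*√(-46) = -72*I*√46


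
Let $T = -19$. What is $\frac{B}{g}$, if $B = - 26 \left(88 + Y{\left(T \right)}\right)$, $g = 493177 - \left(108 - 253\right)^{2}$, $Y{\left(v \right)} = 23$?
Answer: $- \frac{481}{78692} \approx -0.0061124$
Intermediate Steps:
$g = 472152$ ($g = 493177 - \left(-145\right)^{2} = 493177 - 21025 = 472152$)
$B = -2886$ ($B = - 26 \left(88 + 23\right) = \left(-26\right) 111 = -2886$)
$\frac{B}{g} = - \frac{2886}{472152} = \left(-2886\right) \frac{1}{472152} = - \frac{481}{78692}$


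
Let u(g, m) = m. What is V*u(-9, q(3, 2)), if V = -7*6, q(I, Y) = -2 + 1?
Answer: 42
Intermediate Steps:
q(I, Y) = -1
V = -42
V*u(-9, q(3, 2)) = -42*(-1) = 42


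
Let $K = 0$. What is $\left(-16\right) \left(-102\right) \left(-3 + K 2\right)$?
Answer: $-4896$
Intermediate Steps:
$\left(-16\right) \left(-102\right) \left(-3 + K 2\right) = \left(-16\right) \left(-102\right) \left(-3 + 0 \cdot 2\right) = 1632 \left(-3 + 0\right) = 1632 \left(-3\right) = -4896$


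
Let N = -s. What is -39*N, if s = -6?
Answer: -234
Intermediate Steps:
N = 6 (N = -1*(-6) = 6)
-39*N = -39*6 = -234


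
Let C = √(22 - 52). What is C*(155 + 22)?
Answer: 177*I*√30 ≈ 969.47*I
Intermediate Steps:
C = I*√30 (C = √(-30) = I*√30 ≈ 5.4772*I)
C*(155 + 22) = (I*√30)*(155 + 22) = (I*√30)*177 = 177*I*√30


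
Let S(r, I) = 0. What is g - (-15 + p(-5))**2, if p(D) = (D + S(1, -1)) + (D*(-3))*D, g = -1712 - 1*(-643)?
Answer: -10094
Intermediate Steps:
g = -1069 (g = -1712 + 643 = -1069)
p(D) = D - 3*D**2 (p(D) = (D + 0) + (D*(-3))*D = D + (-3*D)*D = D - 3*D**2)
g - (-15 + p(-5))**2 = -1069 - (-15 - 5*(1 - 3*(-5)))**2 = -1069 - (-15 - 5*(1 + 15))**2 = -1069 - (-15 - 5*16)**2 = -1069 - (-15 - 80)**2 = -1069 - 1*(-95)**2 = -1069 - 1*9025 = -1069 - 9025 = -10094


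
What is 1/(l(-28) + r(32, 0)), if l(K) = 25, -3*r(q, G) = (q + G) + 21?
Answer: 3/22 ≈ 0.13636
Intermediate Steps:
r(q, G) = -7 - G/3 - q/3 (r(q, G) = -((q + G) + 21)/3 = -((G + q) + 21)/3 = -(21 + G + q)/3 = -7 - G/3 - q/3)
1/(l(-28) + r(32, 0)) = 1/(25 + (-7 - ⅓*0 - ⅓*32)) = 1/(25 + (-7 + 0 - 32/3)) = 1/(25 - 53/3) = 1/(22/3) = 3/22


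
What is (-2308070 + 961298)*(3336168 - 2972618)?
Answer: -489618960600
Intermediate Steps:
(-2308070 + 961298)*(3336168 - 2972618) = -1346772*363550 = -489618960600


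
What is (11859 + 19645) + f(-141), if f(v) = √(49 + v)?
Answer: 31504 + 2*I*√23 ≈ 31504.0 + 9.5917*I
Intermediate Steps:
(11859 + 19645) + f(-141) = (11859 + 19645) + √(49 - 141) = 31504 + √(-92) = 31504 + 2*I*√23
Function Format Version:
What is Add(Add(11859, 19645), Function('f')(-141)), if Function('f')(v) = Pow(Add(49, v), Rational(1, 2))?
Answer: Add(31504, Mul(2, I, Pow(23, Rational(1, 2)))) ≈ Add(31504., Mul(9.5917, I))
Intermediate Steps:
Add(Add(11859, 19645), Function('f')(-141)) = Add(Add(11859, 19645), Pow(Add(49, -141), Rational(1, 2))) = Add(31504, Pow(-92, Rational(1, 2))) = Add(31504, Mul(2, I, Pow(23, Rational(1, 2))))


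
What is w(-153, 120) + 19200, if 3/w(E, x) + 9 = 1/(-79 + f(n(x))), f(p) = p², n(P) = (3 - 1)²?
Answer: 10905411/568 ≈ 19200.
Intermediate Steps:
n(P) = 4 (n(P) = 2² = 4)
w(E, x) = -189/568 (w(E, x) = 3/(-9 + 1/(-79 + 4²)) = 3/(-9 + 1/(-79 + 16)) = 3/(-9 + 1/(-63)) = 3/(-9 - 1/63) = 3/(-568/63) = 3*(-63/568) = -189/568)
w(-153, 120) + 19200 = -189/568 + 19200 = 10905411/568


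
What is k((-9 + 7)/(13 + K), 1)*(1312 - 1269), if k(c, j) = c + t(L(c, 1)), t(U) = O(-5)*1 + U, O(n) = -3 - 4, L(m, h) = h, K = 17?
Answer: -3913/15 ≈ -260.87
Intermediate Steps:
O(n) = -7
t(U) = -7 + U (t(U) = -7*1 + U = -7 + U)
k(c, j) = -6 + c (k(c, j) = c + (-7 + 1) = c - 6 = -6 + c)
k((-9 + 7)/(13 + K), 1)*(1312 - 1269) = (-6 + (-9 + 7)/(13 + 17))*(1312 - 1269) = (-6 - 2/30)*43 = (-6 - 2*1/30)*43 = (-6 - 1/15)*43 = -91/15*43 = -3913/15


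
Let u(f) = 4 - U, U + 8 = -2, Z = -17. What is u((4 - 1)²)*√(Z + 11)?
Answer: 14*I*√6 ≈ 34.293*I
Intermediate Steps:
U = -10 (U = -8 - 2 = -10)
u(f) = 14 (u(f) = 4 - 1*(-10) = 4 + 10 = 14)
u((4 - 1)²)*√(Z + 11) = 14*√(-17 + 11) = 14*√(-6) = 14*(I*√6) = 14*I*√6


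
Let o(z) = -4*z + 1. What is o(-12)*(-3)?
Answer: -147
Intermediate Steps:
o(z) = 1 - 4*z
o(-12)*(-3) = (1 - 4*(-12))*(-3) = (1 + 48)*(-3) = 49*(-3) = -147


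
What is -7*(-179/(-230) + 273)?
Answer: -440783/230 ≈ -1916.4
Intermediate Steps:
-7*(-179/(-230) + 273) = -7*(-179*(-1/230) + 273) = -7*(179/230 + 273) = -7*62969/230 = -440783/230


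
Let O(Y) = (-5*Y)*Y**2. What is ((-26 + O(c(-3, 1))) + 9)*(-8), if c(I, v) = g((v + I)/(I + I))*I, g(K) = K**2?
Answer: 3632/27 ≈ 134.52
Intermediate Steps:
c(I, v) = (I + v)**2/(4*I) (c(I, v) = ((v + I)/(I + I))**2*I = ((I + v)/((2*I)))**2*I = ((I + v)*(1/(2*I)))**2*I = ((I + v)/(2*I))**2*I = ((I + v)**2/(4*I**2))*I = (I + v)**2/(4*I))
O(Y) = -5*Y**3
((-26 + O(c(-3, 1))) + 9)*(-8) = ((-26 - 5*(-(-3 + 1)**6/1728)) + 9)*(-8) = ((-26 - 5*((1/4)*(-1/3)*(-2)**2)**3) + 9)*(-8) = ((-26 - 5*((1/4)*(-1/3)*4)**3) + 9)*(-8) = ((-26 - 5*(-1/3)**3) + 9)*(-8) = ((-26 - 5*(-1/27)) + 9)*(-8) = ((-26 + 5/27) + 9)*(-8) = (-697/27 + 9)*(-8) = -454/27*(-8) = 3632/27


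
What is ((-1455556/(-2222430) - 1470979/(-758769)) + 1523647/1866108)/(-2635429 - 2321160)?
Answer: -596161819342028509/866532484960809892389780 ≈ -6.8799e-7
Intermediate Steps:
((-1455556/(-2222430) - 1470979/(-758769)) + 1523647/1866108)/(-2635429 - 2321160) = ((-1455556*(-1/2222430) - 1470979*(-1/758769)) + 1523647*(1/1866108))/(-4956589) = ((727778/1111215 + 1470979/758769) + 1523647/1866108)*(-1/4956589) = (728929771589/281051831445 + 1523647/1866108)*(-1/4956589) = (596161819342028509/174824357024722020)*(-1/4956589) = -596161819342028509/866532484960809892389780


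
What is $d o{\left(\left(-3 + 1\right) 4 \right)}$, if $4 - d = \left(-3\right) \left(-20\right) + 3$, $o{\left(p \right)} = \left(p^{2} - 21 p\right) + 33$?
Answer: $-15635$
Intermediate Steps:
$o{\left(p \right)} = 33 + p^{2} - 21 p$
$d = -59$ ($d = 4 - \left(\left(-3\right) \left(-20\right) + 3\right) = 4 - \left(60 + 3\right) = 4 - 63 = -59$)
$d o{\left(\left(-3 + 1\right) 4 \right)} = - 59 \left(33 + \left(\left(-3 + 1\right) 4\right)^{2} - 21 \left(-3 + 1\right) 4\right) = - 59 \left(33 + \left(\left(-2\right) 4\right)^{2} - 21 \left(\left(-2\right) 4\right)\right) = - 59 \left(33 + \left(-8\right)^{2} - -168\right) = - 59 \left(33 + 64 + 168\right) = \left(-59\right) 265 = -15635$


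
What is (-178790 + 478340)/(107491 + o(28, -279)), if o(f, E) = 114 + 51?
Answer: 149775/53828 ≈ 2.7825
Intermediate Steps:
o(f, E) = 165
(-178790 + 478340)/(107491 + o(28, -279)) = (-178790 + 478340)/(107491 + 165) = 299550/107656 = 299550*(1/107656) = 149775/53828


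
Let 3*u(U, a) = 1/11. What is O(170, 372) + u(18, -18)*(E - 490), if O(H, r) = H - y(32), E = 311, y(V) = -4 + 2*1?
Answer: 5497/33 ≈ 166.58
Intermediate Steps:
y(V) = -2 (y(V) = -4 + 2 = -2)
O(H, r) = 2 + H (O(H, r) = H - 1*(-2) = H + 2 = 2 + H)
u(U, a) = 1/33 (u(U, a) = (⅓)/11 = (⅓)*(1/11) = 1/33)
O(170, 372) + u(18, -18)*(E - 490) = (2 + 170) + (311 - 490)/33 = 172 + (1/33)*(-179) = 172 - 179/33 = 5497/33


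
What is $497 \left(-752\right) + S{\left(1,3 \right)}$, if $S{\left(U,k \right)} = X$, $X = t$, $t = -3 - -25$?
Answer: $-373722$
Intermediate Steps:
$t = 22$ ($t = -3 + 25 = 22$)
$X = 22$
$S{\left(U,k \right)} = 22$
$497 \left(-752\right) + S{\left(1,3 \right)} = 497 \left(-752\right) + 22 = -373744 + 22 = -373722$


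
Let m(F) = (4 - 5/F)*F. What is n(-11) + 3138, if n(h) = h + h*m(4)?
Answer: 3006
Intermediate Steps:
m(F) = F*(4 - 5/F)
n(h) = 12*h (n(h) = h + h*(-5 + 4*4) = h + h*(-5 + 16) = h + h*11 = h + 11*h = 12*h)
n(-11) + 3138 = 12*(-11) + 3138 = -132 + 3138 = 3006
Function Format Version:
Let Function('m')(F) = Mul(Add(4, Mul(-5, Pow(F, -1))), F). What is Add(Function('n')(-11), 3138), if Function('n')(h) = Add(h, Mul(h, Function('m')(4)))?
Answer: 3006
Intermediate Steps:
Function('m')(F) = Mul(F, Add(4, Mul(-5, Pow(F, -1))))
Function('n')(h) = Mul(12, h) (Function('n')(h) = Add(h, Mul(h, Add(-5, Mul(4, 4)))) = Add(h, Mul(h, Add(-5, 16))) = Add(h, Mul(h, 11)) = Add(h, Mul(11, h)) = Mul(12, h))
Add(Function('n')(-11), 3138) = Add(Mul(12, -11), 3138) = Add(-132, 3138) = 3006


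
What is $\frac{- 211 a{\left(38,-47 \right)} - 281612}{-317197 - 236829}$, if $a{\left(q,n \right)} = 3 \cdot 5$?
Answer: $\frac{284777}{554026} \approx 0.51401$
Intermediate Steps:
$a{\left(q,n \right)} = 15$
$\frac{- 211 a{\left(38,-47 \right)} - 281612}{-317197 - 236829} = \frac{\left(-211\right) 15 - 281612}{-317197 - 236829} = \frac{-3165 - 281612}{-554026} = \left(-284777\right) \left(- \frac{1}{554026}\right) = \frac{284777}{554026}$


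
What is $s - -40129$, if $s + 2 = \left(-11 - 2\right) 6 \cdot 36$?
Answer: $37319$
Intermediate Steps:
$s = -2810$ ($s = -2 + \left(-11 - 2\right) 6 \cdot 36 = -2 + \left(-13\right) 6 \cdot 36 = -2 - 2808 = -2810$)
$s - -40129 = -2810 - -40129 = -2810 + 40129 = 37319$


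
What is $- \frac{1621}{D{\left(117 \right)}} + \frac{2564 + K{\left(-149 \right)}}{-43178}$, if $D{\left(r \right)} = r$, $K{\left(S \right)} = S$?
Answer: $- \frac{70274093}{5051826} \approx -13.911$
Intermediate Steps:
$- \frac{1621}{D{\left(117 \right)}} + \frac{2564 + K{\left(-149 \right)}}{-43178} = - \frac{1621}{117} + \frac{2564 - 149}{-43178} = \left(-1621\right) \frac{1}{117} + 2415 \left(- \frac{1}{43178}\right) = - \frac{1621}{117} - \frac{2415}{43178} = - \frac{70274093}{5051826}$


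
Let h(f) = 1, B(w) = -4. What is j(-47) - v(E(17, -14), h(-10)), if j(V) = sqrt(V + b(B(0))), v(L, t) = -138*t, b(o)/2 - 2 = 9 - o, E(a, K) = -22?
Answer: 138 + I*sqrt(17) ≈ 138.0 + 4.1231*I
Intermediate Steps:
b(o) = 22 - 2*o (b(o) = 4 + 2*(9 - o) = 4 + (18 - 2*o) = 22 - 2*o)
j(V) = sqrt(30 + V) (j(V) = sqrt(V + (22 - 2*(-4))) = sqrt(V + (22 + 8)) = sqrt(V + 30) = sqrt(30 + V))
j(-47) - v(E(17, -14), h(-10)) = sqrt(30 - 47) - (-138) = sqrt(-17) - 1*(-138) = I*sqrt(17) + 138 = 138 + I*sqrt(17)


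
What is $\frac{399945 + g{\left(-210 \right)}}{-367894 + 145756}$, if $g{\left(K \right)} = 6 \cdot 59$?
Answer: $- \frac{133433}{74046} \approx -1.802$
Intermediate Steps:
$g{\left(K \right)} = 354$
$\frac{399945 + g{\left(-210 \right)}}{-367894 + 145756} = \frac{399945 + 354}{-367894 + 145756} = \frac{400299}{-222138} = 400299 \left(- \frac{1}{222138}\right) = - \frac{133433}{74046}$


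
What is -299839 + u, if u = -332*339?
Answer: -412387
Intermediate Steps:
u = -112548
-299839 + u = -299839 - 112548 = -412387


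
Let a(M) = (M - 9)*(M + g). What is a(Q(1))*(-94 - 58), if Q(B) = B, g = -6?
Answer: -6080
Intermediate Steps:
a(M) = (-9 + M)*(-6 + M) (a(M) = (M - 9)*(M - 6) = (-9 + M)*(-6 + M))
a(Q(1))*(-94 - 58) = (54 + 1**2 - 15*1)*(-94 - 58) = (54 + 1 - 15)*(-152) = 40*(-152) = -6080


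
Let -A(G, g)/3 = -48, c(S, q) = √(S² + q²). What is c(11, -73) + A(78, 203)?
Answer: 144 + 5*√218 ≈ 217.82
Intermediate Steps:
A(G, g) = 144 (A(G, g) = -3*(-48) = 144)
c(11, -73) + A(78, 203) = √(11² + (-73)²) + 144 = √(121 + 5329) + 144 = √5450 + 144 = 5*√218 + 144 = 144 + 5*√218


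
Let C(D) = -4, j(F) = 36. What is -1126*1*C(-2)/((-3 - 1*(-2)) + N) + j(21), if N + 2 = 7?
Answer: 1162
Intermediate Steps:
N = 5 (N = -2 + 7 = 5)
-1126*1*C(-2)/((-3 - 1*(-2)) + N) + j(21) = -1126*1*(-4)/((-3 - 1*(-2)) + 5) + 36 = -(-4504)/((-3 + 2) + 5) + 36 = -(-4504)/(-1 + 5) + 36 = -(-4504)/4 + 36 = -1126*(-1) + 36 = 1126 + 36 = 1162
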